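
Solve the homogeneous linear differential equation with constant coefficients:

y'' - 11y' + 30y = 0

Characteristic equation: r² - 11r + 30 = 0
Roots: r = 5, 6 (distinct real)
General solution: y = C₁e^(5x) + C₂e^(6x)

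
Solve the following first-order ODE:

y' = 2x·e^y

Separating variables and integrating:
-e^(-y) = x² + C

General solution: y = -ln(C - x²)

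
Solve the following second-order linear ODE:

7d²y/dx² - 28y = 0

Characteristic equation: 7r² - 28 = 0
Divide by 7: r² - 4 = 0
Roots: r = 2, -2 (distinct real)
General solution: y = C₁e^(2x) + C₂e^(-2x)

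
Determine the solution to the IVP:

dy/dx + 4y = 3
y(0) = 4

General solution: y = 3/4 + Ce^(-4x)
Applying y(0) = 4: C = 4 - 3/4 = 13/4
Particular solution: y = 3/4 + (13/4)e^(-4x)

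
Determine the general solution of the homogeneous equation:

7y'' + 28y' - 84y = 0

Characteristic equation: 7r² + 28r - 84 = 0
Divide by 7: r² + 4r - 12 = 0
Roots: r = 2, -6 (distinct real)
General solution: y = C₁e^(2x) + C₂e^(-6x)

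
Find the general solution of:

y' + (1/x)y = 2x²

Using integrating factor method:

General solution: y = (1/2)x^3 + C/x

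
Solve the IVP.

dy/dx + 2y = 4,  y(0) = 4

General solution: y = 2 + Ce^(-2x)
Applying y(0) = 4: C = 4 - 2 = 2
Particular solution: y = 2 + 2e^(-2x)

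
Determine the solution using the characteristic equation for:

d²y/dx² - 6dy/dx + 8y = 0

Characteristic equation: r² - 6r + 8 = 0
Roots: r = 4, 2 (distinct real)
General solution: y = C₁e^(4x) + C₂e^(2x)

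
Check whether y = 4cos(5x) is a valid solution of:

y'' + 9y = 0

Verification:
y'' = -100cos(5x)
y'' + 9y ≠ 0 (frequency mismatch: got 25 instead of 9)

No, it is not a solution.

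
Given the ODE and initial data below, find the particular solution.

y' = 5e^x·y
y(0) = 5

General solution: y = Ce^(5e^x)
Applying IC y(0) = 5:
Particular solution: y = 5e^(5(e^x - 1))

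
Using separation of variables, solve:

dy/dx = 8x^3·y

Separating variables and integrating:
ln|y| = 2x^4 + C

General solution: y = Ce^(2x^4)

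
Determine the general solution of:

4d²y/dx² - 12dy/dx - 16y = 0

Characteristic equation: 4r² - 12r - 16 = 0
Divide by 4: r² - 3r - 4 = 0
Roots: r = 4, -1 (distinct real)
General solution: y = C₁e^(4x) + C₂e^(-x)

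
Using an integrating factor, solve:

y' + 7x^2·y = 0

Using integrating factor method:

General solution: y = Ce^(-7x^3/3)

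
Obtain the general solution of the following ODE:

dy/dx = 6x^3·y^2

Separating variables and integrating:
-1/y = 3x^4/2 + C

General solution: y^-1 = (-3/2)x^4 + C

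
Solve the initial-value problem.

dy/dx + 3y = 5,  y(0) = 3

General solution: y = 5/3 + Ce^(-3x)
Applying y(0) = 3: C = 3 - 5/3 = 4/3
Particular solution: y = 5/3 + (4/3)e^(-3x)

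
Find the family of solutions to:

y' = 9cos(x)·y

Separating variables and integrating:
ln|y| = 9sin(x) + C

General solution: y = Ce^(9sin(x))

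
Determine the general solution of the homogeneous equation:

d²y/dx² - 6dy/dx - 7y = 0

Characteristic equation: r² - 6r - 7 = 0
Roots: r = 7, -1 (distinct real)
General solution: y = C₁e^(7x) + C₂e^(-x)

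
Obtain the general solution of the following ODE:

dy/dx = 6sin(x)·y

Separating variables and integrating:
ln|y| = -6cos(x) + C

General solution: y = Ce^(-6cos(x))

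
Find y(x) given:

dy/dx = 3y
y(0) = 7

General solution: y = Ce^(3x)
Applying IC y(0) = 7:
Particular solution: y = 7e^(3x)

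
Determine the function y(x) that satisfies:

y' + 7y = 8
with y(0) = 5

General solution: y = 8/7 + Ce^(-7x)
Applying y(0) = 5: C = 5 - 8/7 = 27/7
Particular solution: y = 8/7 + (27/7)e^(-7x)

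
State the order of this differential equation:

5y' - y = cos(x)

The order is 1 (highest derivative is of order 1).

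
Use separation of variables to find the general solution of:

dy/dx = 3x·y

Separating variables and integrating:
ln|y| = 3x^2/2 + C

General solution: y = Ce^(3x^2/2)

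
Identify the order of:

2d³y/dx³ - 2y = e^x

The order is 3 (highest derivative is of order 3).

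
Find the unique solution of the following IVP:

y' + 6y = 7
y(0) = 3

General solution: y = 7/6 + Ce^(-6x)
Applying y(0) = 3: C = 3 - 7/6 = 11/6
Particular solution: y = 7/6 + (11/6)e^(-6x)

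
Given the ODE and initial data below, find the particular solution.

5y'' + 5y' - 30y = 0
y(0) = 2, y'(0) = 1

General solution: y = C₁e^(2x) + C₂e^(-3x)
Applying ICs: C₁ = 7/5, C₂ = 3/5
Particular solution: y = (7/5)e^(2x) + (3/5)e^(-3x)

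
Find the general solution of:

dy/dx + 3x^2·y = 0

Using integrating factor method:

General solution: y = Ce^(-x^3)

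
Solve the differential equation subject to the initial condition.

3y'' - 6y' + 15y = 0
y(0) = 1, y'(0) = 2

General solution: y = e^x(C₁cos(2x) + C₂sin(2x))
Complex roots r = 1 ± 2i
Applying ICs: C₁ = 1, C₂ = 1/2
Particular solution: y = e^x(cos(2x) + (1/2)sin(2x))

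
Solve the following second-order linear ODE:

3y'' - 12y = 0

Characteristic equation: 3r² - 12 = 0
Divide by 3: r² - 4 = 0
Roots: r = 2, -2 (distinct real)
General solution: y = C₁e^(2x) + C₂e^(-2x)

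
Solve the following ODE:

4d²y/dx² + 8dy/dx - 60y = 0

Characteristic equation: 4r² + 8r - 60 = 0
Divide by 4: r² + 2r - 15 = 0
Roots: r = 3, -5 (distinct real)
General solution: y = C₁e^(3x) + C₂e^(-5x)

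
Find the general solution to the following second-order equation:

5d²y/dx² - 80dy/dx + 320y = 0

Characteristic equation: 5r² - 80r + 320 = 0
Divide by 5: r² - 16r + 64 = 0
Factored: (r - 8)² = 0
Repeated root: r = 8
General solution: y = (C₁ + C₂x)e^(8x)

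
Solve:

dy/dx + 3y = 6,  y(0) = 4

General solution: y = 2 + Ce^(-3x)
Applying y(0) = 4: C = 4 - 2 = 2
Particular solution: y = 2 + 2e^(-3x)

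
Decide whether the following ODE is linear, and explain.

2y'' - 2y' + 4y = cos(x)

Linear (y and its derivatives appear to the first power only, no products of y terms)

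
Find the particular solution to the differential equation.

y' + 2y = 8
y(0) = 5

General solution: y = 4 + Ce^(-2x)
Applying y(0) = 5: C = 5 - 4 = 1
Particular solution: y = 4 + e^(-2x)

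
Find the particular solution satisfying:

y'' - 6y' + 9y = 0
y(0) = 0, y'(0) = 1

General solution: y = (C₁ + C₂x)e^(3x)
Repeated root r = 3
Applying ICs: C₁ = 0, C₂ = 1
Particular solution: y = xe^(3x)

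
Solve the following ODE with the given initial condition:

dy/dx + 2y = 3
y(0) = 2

General solution: y = 3/2 + Ce^(-2x)
Applying y(0) = 2: C = 2 - 3/2 = 1/2
Particular solution: y = 3/2 + (1/2)e^(-2x)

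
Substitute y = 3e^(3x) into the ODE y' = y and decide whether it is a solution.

Verification:
y = 3e^(3x)
y' = 9e^(3x)
But y = 3e^(3x)
y' ≠ y — the derivative does not match

No, it is not a solution.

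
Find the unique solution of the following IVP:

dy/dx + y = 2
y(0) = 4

General solution: y = 2 + Ce^(-x)
Applying y(0) = 4: C = 4 - 2 = 2
Particular solution: y = 2 + 2e^(-x)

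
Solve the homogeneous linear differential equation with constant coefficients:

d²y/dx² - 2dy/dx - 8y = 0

Characteristic equation: r² - 2r - 8 = 0
Roots: r = 4, -2 (distinct real)
General solution: y = C₁e^(4x) + C₂e^(-2x)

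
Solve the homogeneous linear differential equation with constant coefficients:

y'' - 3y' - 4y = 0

Characteristic equation: r² - 3r - 4 = 0
Roots: r = 4, -1 (distinct real)
General solution: y = C₁e^(4x) + C₂e^(-x)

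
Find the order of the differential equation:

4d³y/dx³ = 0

The order is 3 (highest derivative is of order 3).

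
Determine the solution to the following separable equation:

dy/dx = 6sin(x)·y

Separating variables and integrating:
ln|y| = -6cos(x) + C

General solution: y = Ce^(-6cos(x))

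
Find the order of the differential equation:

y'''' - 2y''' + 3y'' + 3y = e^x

The order is 4 (highest derivative is of order 4).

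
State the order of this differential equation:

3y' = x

The order is 1 (highest derivative is of order 1).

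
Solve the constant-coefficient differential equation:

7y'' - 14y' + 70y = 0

Characteristic equation: 7r² - 14r + 70 = 0
Divide by 7: r² - 2r + 10 = 0
Roots: r = 1 ± 3i (complex conjugates)
General solution: y = e^x(C₁cos(3x) + C₂sin(3x))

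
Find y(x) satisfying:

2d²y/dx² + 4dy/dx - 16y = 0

Characteristic equation: 2r² + 4r - 16 = 0
Divide by 2: r² + 2r - 8 = 0
Roots: r = 2, -4 (distinct real)
General solution: y = C₁e^(2x) + C₂e^(-4x)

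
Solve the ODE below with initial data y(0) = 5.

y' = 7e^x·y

General solution: y = Ce^(7e^x)
Applying IC y(0) = 5:
Particular solution: y = 5e^(7(e^x - 1))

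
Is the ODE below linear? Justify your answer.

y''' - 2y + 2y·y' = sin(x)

No. Nonlinear (product y·y')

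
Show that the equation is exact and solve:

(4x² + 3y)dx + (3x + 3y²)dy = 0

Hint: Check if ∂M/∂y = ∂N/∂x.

Verify exactness: ∂M/∂y = ∂N/∂x ✓
Find F(x,y) such that ∂F/∂x = M, ∂F/∂y = N
Solution: 4x³/3 + 3xy + y³ = C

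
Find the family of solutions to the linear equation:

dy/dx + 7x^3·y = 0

Using integrating factor method:

General solution: y = Ce^(-7x^4/4)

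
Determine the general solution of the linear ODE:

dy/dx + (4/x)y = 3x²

Using integrating factor method:

General solution: y = (3/7)x^3 + Cx^(-4)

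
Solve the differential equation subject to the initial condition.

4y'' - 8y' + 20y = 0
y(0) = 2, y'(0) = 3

General solution: y = e^x(C₁cos(2x) + C₂sin(2x))
Complex roots r = 1 ± 2i
Applying ICs: C₁ = 2, C₂ = 1/2
Particular solution: y = e^x(2cos(2x) + (1/2)sin(2x))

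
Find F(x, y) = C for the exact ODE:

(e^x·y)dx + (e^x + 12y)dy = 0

Verify exactness: ∂M/∂y = ∂N/∂x ✓
Find F(x,y) such that ∂F/∂x = M, ∂F/∂y = N
Solution: e^x·y + 6y² = C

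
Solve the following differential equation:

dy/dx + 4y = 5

Using integrating factor method:

General solution: y = 5/4 + Ce^(-4x)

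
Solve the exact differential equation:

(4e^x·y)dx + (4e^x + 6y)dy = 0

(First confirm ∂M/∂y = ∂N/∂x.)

Verify exactness: ∂M/∂y = ∂N/∂x ✓
Find F(x,y) such that ∂F/∂x = M, ∂F/∂y = N
Solution: 4e^x·y + 3y² = C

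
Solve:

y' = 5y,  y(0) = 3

General solution: y = Ce^(5x)
Applying IC y(0) = 3:
Particular solution: y = 3e^(5x)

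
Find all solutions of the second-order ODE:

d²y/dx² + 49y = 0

Characteristic equation: r² + 49 = 0
Roots: r = ±7i (complex conjugates)
General solution: y = C₁cos(7x) + C₂sin(7x)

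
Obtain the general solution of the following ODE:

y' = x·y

Separating variables and integrating:
ln|y| = x^2/2 + C

General solution: y = Ce^(x^2/2)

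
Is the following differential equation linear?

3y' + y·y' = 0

No. Nonlinear (product y·y')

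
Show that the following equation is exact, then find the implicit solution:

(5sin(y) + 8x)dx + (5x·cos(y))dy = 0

Verify exactness: ∂M/∂y = ∂N/∂x ✓
Find F(x,y) such that ∂F/∂x = M, ∂F/∂y = N
Solution: 5x·sin(y) + 4x² = C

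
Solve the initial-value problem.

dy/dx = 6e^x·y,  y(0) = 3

General solution: y = Ce^(6e^x)
Applying IC y(0) = 3:
Particular solution: y = 3e^(6(e^x - 1))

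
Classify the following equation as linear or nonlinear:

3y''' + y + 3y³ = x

Nonlinear (y³ term)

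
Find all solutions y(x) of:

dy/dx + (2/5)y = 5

Using integrating factor method:

General solution: y = 25/2 + Ce^(-2x/5)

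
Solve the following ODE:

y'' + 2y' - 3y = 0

Characteristic equation: r² + 2r - 3 = 0
Roots: r = 1, -3 (distinct real)
General solution: y = C₁e^x + C₂e^(-3x)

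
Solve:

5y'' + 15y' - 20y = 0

Characteristic equation: 5r² + 15r - 20 = 0
Divide by 5: r² + 3r - 4 = 0
Roots: r = 1, -4 (distinct real)
General solution: y = C₁e^x + C₂e^(-4x)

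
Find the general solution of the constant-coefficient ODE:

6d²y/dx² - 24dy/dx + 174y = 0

Characteristic equation: 6r² - 24r + 174 = 0
Divide by 6: r² - 4r + 29 = 0
Roots: r = 2 ± 5i (complex conjugates)
General solution: y = e^(2x)(C₁cos(5x) + C₂sin(5x))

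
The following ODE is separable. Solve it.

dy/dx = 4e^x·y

Separating variables and integrating:
ln|y| = 4e^x + C

General solution: y = Ce^(4e^x)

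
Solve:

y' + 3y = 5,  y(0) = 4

General solution: y = 5/3 + Ce^(-3x)
Applying y(0) = 4: C = 4 - 5/3 = 7/3
Particular solution: y = 5/3 + (7/3)e^(-3x)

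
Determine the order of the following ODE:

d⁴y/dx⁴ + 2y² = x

The order is 4 (highest derivative is of order 4).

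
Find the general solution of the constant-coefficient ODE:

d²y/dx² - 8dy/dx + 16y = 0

Characteristic equation: r² - 8r + 16 = 0
Factored: (r - 4)² = 0
Repeated root: r = 4
General solution: y = (C₁ + C₂x)e^(4x)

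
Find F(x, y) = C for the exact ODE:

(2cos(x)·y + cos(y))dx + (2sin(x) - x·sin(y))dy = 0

Verify exactness: ∂M/∂y = ∂N/∂x ✓
Find F(x,y) such that ∂F/∂x = M, ∂F/∂y = N
Solution: 2sin(x)·y + x·cos(y) = C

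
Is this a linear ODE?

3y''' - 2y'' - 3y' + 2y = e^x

Yes. Linear (y and its derivatives appear to the first power only, no products of y terms)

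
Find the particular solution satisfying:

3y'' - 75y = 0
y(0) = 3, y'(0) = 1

General solution: y = C₁e^(5x) + C₂e^(-5x)
Applying ICs: C₁ = 8/5, C₂ = 7/5
Particular solution: y = (8/5)e^(5x) + (7/5)e^(-5x)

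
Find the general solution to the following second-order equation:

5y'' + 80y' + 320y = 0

Characteristic equation: 5r² + 80r + 320 = 0
Divide by 5: r² + 16r + 64 = 0
Factored: (r + 8)² = 0
Repeated root: r = -8
General solution: y = (C₁ + C₂x)e^(-8x)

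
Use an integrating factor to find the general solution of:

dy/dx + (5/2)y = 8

Using integrating factor method:

General solution: y = 16/5 + Ce^(-5x/2)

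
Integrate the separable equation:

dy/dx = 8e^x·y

Separating variables and integrating:
ln|y| = 8e^x + C

General solution: y = Ce^(8e^x)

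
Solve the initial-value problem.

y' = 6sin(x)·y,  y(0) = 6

General solution: y = Ce^(-6cos(x))
Applying IC y(0) = 6:
Particular solution: y = 6e^(6(1-cos(x)))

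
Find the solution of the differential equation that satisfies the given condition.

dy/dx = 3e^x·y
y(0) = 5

General solution: y = Ce^(3e^x)
Applying IC y(0) = 5:
Particular solution: y = 5e^(3(e^x - 1))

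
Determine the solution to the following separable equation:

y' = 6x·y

Separating variables and integrating:
ln|y| = 3x^2 + C

General solution: y = Ce^(3x^2)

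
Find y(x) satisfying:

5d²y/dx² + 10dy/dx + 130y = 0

Characteristic equation: 5r² + 10r + 130 = 0
Divide by 5: r² + 2r + 26 = 0
Roots: r = -1 ± 5i (complex conjugates)
General solution: y = e^(-x)(C₁cos(5x) + C₂sin(5x))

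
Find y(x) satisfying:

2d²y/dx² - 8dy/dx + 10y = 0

Characteristic equation: 2r² - 8r + 10 = 0
Divide by 2: r² - 4r + 5 = 0
Roots: r = 2 ± i (complex conjugates)
General solution: y = e^(2x)(C₁cos(x) + C₂sin(x))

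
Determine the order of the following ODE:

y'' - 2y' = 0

The order is 2 (highest derivative is of order 2).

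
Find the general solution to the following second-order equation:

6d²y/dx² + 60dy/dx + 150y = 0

Characteristic equation: 6r² + 60r + 150 = 0
Divide by 6: r² + 10r + 25 = 0
Factored: (r + 5)² = 0
Repeated root: r = -5
General solution: y = (C₁ + C₂x)e^(-5x)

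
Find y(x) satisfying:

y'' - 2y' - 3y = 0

Characteristic equation: r² - 2r - 3 = 0
Roots: r = 3, -1 (distinct real)
General solution: y = C₁e^(3x) + C₂e^(-x)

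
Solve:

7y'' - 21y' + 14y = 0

Characteristic equation: 7r² - 21r + 14 = 0
Divide by 7: r² - 3r + 2 = 0
Roots: r = 2, 1 (distinct real)
General solution: y = C₁e^(2x) + C₂e^x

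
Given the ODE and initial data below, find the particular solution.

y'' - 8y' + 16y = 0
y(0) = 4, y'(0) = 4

General solution: y = (C₁ + C₂x)e^(4x)
Repeated root r = 4
Applying ICs: C₁ = 4, C₂ = -12
Particular solution: y = (4 - 12x)e^(4x)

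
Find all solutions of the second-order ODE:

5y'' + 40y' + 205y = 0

Characteristic equation: 5r² + 40r + 205 = 0
Divide by 5: r² + 8r + 41 = 0
Roots: r = -4 ± 5i (complex conjugates)
General solution: y = e^(-4x)(C₁cos(5x) + C₂sin(5x))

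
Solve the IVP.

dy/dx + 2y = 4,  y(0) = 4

General solution: y = 2 + Ce^(-2x)
Applying y(0) = 4: C = 4 - 2 = 2
Particular solution: y = 2 + 2e^(-2x)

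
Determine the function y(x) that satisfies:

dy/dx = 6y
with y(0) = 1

General solution: y = Ce^(6x)
Applying IC y(0) = 1:
Particular solution: y = e^(6x)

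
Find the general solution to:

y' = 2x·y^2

Separating variables and integrating:
-1/y = x^2 + C

General solution: y^-1 = -x^2 + C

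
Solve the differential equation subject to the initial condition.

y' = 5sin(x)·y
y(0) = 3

General solution: y = Ce^(-5cos(x))
Applying IC y(0) = 3:
Particular solution: y = 3e^(5(1-cos(x)))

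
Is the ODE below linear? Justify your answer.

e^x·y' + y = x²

Yes. Linear (y and its derivatives appear to the first power only, no products of y terms)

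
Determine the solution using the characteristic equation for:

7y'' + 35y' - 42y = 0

Characteristic equation: 7r² + 35r - 42 = 0
Divide by 7: r² + 5r - 6 = 0
Roots: r = 1, -6 (distinct real)
General solution: y = C₁e^x + C₂e^(-6x)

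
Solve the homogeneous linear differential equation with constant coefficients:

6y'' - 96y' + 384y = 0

Characteristic equation: 6r² - 96r + 384 = 0
Divide by 6: r² - 16r + 64 = 0
Factored: (r - 8)² = 0
Repeated root: r = 8
General solution: y = (C₁ + C₂x)e^(8x)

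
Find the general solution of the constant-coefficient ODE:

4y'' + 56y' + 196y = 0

Characteristic equation: 4r² + 56r + 196 = 0
Divide by 4: r² + 14r + 49 = 0
Factored: (r + 7)² = 0
Repeated root: r = -7
General solution: y = (C₁ + C₂x)e^(-7x)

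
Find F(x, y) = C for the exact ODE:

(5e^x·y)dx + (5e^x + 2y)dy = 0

Verify exactness: ∂M/∂y = ∂N/∂x ✓
Find F(x,y) such that ∂F/∂x = M, ∂F/∂y = N
Solution: 5e^x·y + y² = C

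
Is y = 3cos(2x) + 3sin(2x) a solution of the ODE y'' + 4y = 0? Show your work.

Verification:
y'' = -12cos(2x) - 12sin(2x)
y'' + 4y = 0 ✓

Yes, it is a solution.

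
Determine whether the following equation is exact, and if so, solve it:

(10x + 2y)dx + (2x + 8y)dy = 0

Verify exactness: ∂M/∂y = ∂N/∂x ✓
Find F(x,y) such that ∂F/∂x = M, ∂F/∂y = N
Solution: 5x² + 2xy + 4y² = C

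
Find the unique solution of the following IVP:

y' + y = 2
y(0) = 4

General solution: y = 2 + Ce^(-x)
Applying y(0) = 4: C = 4 - 2 = 2
Particular solution: y = 2 + 2e^(-x)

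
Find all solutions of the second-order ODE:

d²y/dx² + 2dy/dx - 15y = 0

Characteristic equation: r² + 2r - 15 = 0
Roots: r = 3, -5 (distinct real)
General solution: y = C₁e^(3x) + C₂e^(-5x)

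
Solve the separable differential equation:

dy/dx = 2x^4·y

Separating variables and integrating:
ln|y| = 2x^5/5 + C

General solution: y = Ce^(2x^5/5)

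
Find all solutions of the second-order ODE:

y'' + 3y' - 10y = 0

Characteristic equation: r² + 3r - 10 = 0
Roots: r = 2, -5 (distinct real)
General solution: y = C₁e^(2x) + C₂e^(-5x)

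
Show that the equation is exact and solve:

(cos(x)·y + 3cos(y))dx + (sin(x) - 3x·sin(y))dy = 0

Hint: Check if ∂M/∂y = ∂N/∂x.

Verify exactness: ∂M/∂y = ∂N/∂x ✓
Find F(x,y) such that ∂F/∂x = M, ∂F/∂y = N
Solution: sin(x)·y + 3x·cos(y) = C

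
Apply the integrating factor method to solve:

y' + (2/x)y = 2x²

Using integrating factor method:

General solution: y = (2/5)x^3 + Cx^(-2)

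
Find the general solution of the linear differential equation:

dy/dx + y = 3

Using integrating factor method:

General solution: y = 3 + Ce^(-x)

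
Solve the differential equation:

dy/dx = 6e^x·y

Separating variables and integrating:
ln|y| = 6e^x + C

General solution: y = Ce^(6e^x)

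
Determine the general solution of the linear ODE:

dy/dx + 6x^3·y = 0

Using integrating factor method:

General solution: y = Ce^(-3x^4/2)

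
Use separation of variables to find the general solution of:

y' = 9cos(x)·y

Separating variables and integrating:
ln|y| = 9sin(x) + C

General solution: y = Ce^(9sin(x))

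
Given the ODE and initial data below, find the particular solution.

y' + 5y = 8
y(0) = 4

General solution: y = 8/5 + Ce^(-5x)
Applying y(0) = 4: C = 4 - 8/5 = 12/5
Particular solution: y = 8/5 + (12/5)e^(-5x)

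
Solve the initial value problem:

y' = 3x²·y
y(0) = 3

General solution: y = Ce^(x³)
Applying IC y(0) = 3:
Particular solution: y = 3e^(x³)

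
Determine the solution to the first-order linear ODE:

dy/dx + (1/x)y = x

Using integrating factor method:

General solution: y = (1/3)x^2 + C/x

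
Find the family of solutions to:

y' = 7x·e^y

Separating variables and integrating:
-e^(-y) = 7x²/2 + C

General solution: y = -ln(C - 7x²/2)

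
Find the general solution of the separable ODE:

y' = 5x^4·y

Separating variables and integrating:
ln|y| = x^5 + C

General solution: y = Ce^(x^5)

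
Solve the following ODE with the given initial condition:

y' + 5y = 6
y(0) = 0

General solution: y = 6/5 + Ce^(-5x)
Applying y(0) = 0: C = 0 - 6/5 = -6/5
Particular solution: y = 6/5 - (6/5)e^(-5x)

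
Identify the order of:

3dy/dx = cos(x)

The order is 1 (highest derivative is of order 1).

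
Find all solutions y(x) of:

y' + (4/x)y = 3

Using integrating factor method:

General solution: y = (3/5)x + Cx^(-4)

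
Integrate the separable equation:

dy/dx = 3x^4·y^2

Separating variables and integrating:
-1/y = 3x^5/5 + C

General solution: y^-1 = (-3/5)x^5 + C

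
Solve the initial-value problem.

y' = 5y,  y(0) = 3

General solution: y = Ce^(5x)
Applying IC y(0) = 3:
Particular solution: y = 3e^(5x)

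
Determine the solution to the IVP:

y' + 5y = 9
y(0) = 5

General solution: y = 9/5 + Ce^(-5x)
Applying y(0) = 5: C = 5 - 9/5 = 16/5
Particular solution: y = 9/5 + (16/5)e^(-5x)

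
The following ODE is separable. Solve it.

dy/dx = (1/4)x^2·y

Separating variables and integrating:
ln|y| = x^3/12 + C

General solution: y = Ce^(x^3/12)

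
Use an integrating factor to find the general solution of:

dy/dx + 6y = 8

Using integrating factor method:

General solution: y = 4/3 + Ce^(-6x)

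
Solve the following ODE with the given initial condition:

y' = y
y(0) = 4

General solution: y = Ce^x
Applying IC y(0) = 4:
Particular solution: y = 4e^x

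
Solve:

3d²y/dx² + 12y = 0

Characteristic equation: 3r² + 12 = 0
Divide by 3: r² + 4 = 0
Roots: r = ±2i (complex conjugates)
General solution: y = C₁cos(2x) + C₂sin(2x)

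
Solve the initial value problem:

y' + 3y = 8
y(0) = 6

General solution: y = 8/3 + Ce^(-3x)
Applying y(0) = 6: C = 6 - 8/3 = 10/3
Particular solution: y = 8/3 + (10/3)e^(-3x)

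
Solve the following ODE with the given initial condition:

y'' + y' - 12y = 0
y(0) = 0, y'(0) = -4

General solution: y = C₁e^(3x) + C₂e^(-4x)
Applying ICs: C₁ = -4/7, C₂ = 4/7
Particular solution: y = -(4/7)e^(3x) + (4/7)e^(-4x)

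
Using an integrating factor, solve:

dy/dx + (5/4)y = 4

Using integrating factor method:

General solution: y = 16/5 + Ce^(-5x/4)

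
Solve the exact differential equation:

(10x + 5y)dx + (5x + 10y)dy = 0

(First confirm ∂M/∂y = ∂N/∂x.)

Verify exactness: ∂M/∂y = ∂N/∂x ✓
Find F(x,y) such that ∂F/∂x = M, ∂F/∂y = N
Solution: 5x² + 5xy + 5y² = C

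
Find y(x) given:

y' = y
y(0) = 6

General solution: y = Ce^x
Applying IC y(0) = 6:
Particular solution: y = 6e^x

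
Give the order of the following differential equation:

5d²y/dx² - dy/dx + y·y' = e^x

The order is 2 (highest derivative is of order 2).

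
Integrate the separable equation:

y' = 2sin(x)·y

Separating variables and integrating:
ln|y| = -2cos(x) + C

General solution: y = Ce^(-2cos(x))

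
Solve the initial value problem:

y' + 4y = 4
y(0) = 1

General solution: y = 1 + Ce^(-4x)
Applying y(0) = 1: C = 1 - 1 = 0
Particular solution: y = 1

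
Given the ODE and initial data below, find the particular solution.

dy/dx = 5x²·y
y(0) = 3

General solution: y = Ce^(5x³/3)
Applying IC y(0) = 3:
Particular solution: y = 3e^(5x³/3)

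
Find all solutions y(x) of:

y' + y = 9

Using integrating factor method:

General solution: y = 9 + Ce^(-x)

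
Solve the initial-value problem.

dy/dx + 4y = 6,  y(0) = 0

General solution: y = 3/2 + Ce^(-4x)
Applying y(0) = 0: C = 0 - 3/2 = -3/2
Particular solution: y = 3/2 - (3/2)e^(-4x)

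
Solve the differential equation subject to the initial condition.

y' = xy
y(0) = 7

General solution: y = Ce^(x²/2)
Applying IC y(0) = 7:
Particular solution: y = 7e^(x²/2)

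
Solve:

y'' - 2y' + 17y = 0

Characteristic equation: r² - 2r + 17 = 0
Roots: r = 1 ± 4i (complex conjugates)
General solution: y = e^x(C₁cos(4x) + C₂sin(4x))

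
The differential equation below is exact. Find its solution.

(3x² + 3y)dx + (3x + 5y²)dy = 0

Verify exactness: ∂M/∂y = ∂N/∂x ✓
Find F(x,y) such that ∂F/∂x = M, ∂F/∂y = N
Solution: x³ + 3xy + 5y³/3 = C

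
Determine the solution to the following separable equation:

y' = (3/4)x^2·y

Separating variables and integrating:
ln|y| = x^3/4 + C

General solution: y = Ce^(x^3/4)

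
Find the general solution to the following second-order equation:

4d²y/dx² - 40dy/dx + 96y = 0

Characteristic equation: 4r² - 40r + 96 = 0
Divide by 4: r² - 10r + 24 = 0
Roots: r = 6, 4 (distinct real)
General solution: y = C₁e^(6x) + C₂e^(4x)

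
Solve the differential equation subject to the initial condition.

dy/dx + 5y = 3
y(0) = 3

General solution: y = 3/5 + Ce^(-5x)
Applying y(0) = 3: C = 3 - 3/5 = 12/5
Particular solution: y = 3/5 + (12/5)e^(-5x)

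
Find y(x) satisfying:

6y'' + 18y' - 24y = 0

Characteristic equation: 6r² + 18r - 24 = 0
Divide by 6: r² + 3r - 4 = 0
Roots: r = 1, -4 (distinct real)
General solution: y = C₁e^x + C₂e^(-4x)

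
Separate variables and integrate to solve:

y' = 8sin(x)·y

Separating variables and integrating:
ln|y| = -8cos(x) + C

General solution: y = Ce^(-8cos(x))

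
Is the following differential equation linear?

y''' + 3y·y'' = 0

No. Nonlinear (y·y'' term)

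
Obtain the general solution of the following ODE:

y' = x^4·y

Separating variables and integrating:
ln|y| = x^5/5 + C

General solution: y = Ce^(x^5/5)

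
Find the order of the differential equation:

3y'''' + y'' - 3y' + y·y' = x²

The order is 4 (highest derivative is of order 4).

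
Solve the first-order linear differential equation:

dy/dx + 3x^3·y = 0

Using integrating factor method:

General solution: y = Ce^(-3x^4/4)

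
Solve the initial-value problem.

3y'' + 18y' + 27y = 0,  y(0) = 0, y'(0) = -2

General solution: y = (C₁ + C₂x)e^(-3x)
Repeated root r = -3
Applying ICs: C₁ = 0, C₂ = -2
Particular solution: y = -2xe^(-3x)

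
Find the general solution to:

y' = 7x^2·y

Separating variables and integrating:
ln|y| = 7x^3/3 + C

General solution: y = Ce^(7x^3/3)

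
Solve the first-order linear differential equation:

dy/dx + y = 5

Using integrating factor method:

General solution: y = 5 + Ce^(-x)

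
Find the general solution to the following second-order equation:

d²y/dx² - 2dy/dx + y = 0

Characteristic equation: r² - 2r + 1 = 0
Factored: (r - 1)² = 0
Repeated root: r = 1
General solution: y = (C₁ + C₂x)e^x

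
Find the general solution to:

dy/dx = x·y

Separating variables and integrating:
ln|y| = x^2/2 + C

General solution: y = Ce^(x^2/2)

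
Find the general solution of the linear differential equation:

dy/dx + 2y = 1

Using integrating factor method:

General solution: y = 1/2 + Ce^(-2x)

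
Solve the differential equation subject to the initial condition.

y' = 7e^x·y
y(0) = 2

General solution: y = Ce^(7e^x)
Applying IC y(0) = 2:
Particular solution: y = 2e^(7(e^x - 1))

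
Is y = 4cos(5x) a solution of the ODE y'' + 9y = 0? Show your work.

Verification:
y'' = -100cos(5x)
y'' + 9y ≠ 0 (frequency mismatch: got 25 instead of 9)

No, it is not a solution.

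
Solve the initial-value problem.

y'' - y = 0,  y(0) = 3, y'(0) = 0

General solution: y = C₁e^x + C₂e^(-x)
Applying ICs: C₁ = 3/2, C₂ = 3/2
Particular solution: y = (3/2)e^x + (3/2)e^(-x)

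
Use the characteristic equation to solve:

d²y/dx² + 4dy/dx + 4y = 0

Characteristic equation: r² + 4r + 4 = 0
Factored: (r + 2)² = 0
Repeated root: r = -2
General solution: y = (C₁ + C₂x)e^(-2x)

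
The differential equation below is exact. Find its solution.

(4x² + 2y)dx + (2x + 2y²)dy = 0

Verify exactness: ∂M/∂y = ∂N/∂x ✓
Find F(x,y) such that ∂F/∂x = M, ∂F/∂y = N
Solution: 4x³/3 + 2xy + 2y³/3 = C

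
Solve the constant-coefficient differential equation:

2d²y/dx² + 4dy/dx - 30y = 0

Characteristic equation: 2r² + 4r - 30 = 0
Divide by 2: r² + 2r - 15 = 0
Roots: r = 3, -5 (distinct real)
General solution: y = C₁e^(3x) + C₂e^(-5x)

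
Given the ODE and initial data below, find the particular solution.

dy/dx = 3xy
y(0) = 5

General solution: y = Ce^(3x²/2)
Applying IC y(0) = 5:
Particular solution: y = 5e^(3x²/2)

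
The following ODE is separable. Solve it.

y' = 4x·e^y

Separating variables and integrating:
-e^(-y) = 2x² + C

General solution: y = -ln(C - 2x²)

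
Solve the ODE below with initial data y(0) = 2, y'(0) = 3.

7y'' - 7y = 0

General solution: y = C₁e^x + C₂e^(-x)
Applying ICs: C₁ = 5/2, C₂ = -1/2
Particular solution: y = (5/2)e^x - (1/2)e^(-x)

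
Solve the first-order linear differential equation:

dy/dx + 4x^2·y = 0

Using integrating factor method:

General solution: y = Ce^(-4x^3/3)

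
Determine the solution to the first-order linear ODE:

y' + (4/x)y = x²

Using integrating factor method:

General solution: y = (1/7)x^3 + Cx^(-4)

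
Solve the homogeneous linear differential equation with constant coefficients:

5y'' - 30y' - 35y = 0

Characteristic equation: 5r² - 30r - 35 = 0
Divide by 5: r² - 6r - 7 = 0
Roots: r = 7, -1 (distinct real)
General solution: y = C₁e^(7x) + C₂e^(-x)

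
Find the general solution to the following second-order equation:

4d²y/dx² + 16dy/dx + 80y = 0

Characteristic equation: 4r² + 16r + 80 = 0
Divide by 4: r² + 4r + 20 = 0
Roots: r = -2 ± 4i (complex conjugates)
General solution: y = e^(-2x)(C₁cos(4x) + C₂sin(4x))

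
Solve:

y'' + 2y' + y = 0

Characteristic equation: r² + 2r + 1 = 0
Factored: (r + 1)² = 0
Repeated root: r = -1
General solution: y = (C₁ + C₂x)e^(-x)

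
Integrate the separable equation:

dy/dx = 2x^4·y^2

Separating variables and integrating:
-1/y = 2x^5/5 + C

General solution: y^-1 = (-2/5)x^5 + C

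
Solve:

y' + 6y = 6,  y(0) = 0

General solution: y = 1 + Ce^(-6x)
Applying y(0) = 0: C = 0 - 1 = -1
Particular solution: y = 1 - e^(-6x)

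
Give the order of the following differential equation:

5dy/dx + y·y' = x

The order is 1 (highest derivative is of order 1).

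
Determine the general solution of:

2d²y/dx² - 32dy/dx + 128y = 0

Characteristic equation: 2r² - 32r + 128 = 0
Divide by 2: r² - 16r + 64 = 0
Factored: (r - 8)² = 0
Repeated root: r = 8
General solution: y = (C₁ + C₂x)e^(8x)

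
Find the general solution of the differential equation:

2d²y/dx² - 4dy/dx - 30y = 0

Characteristic equation: 2r² - 4r - 30 = 0
Divide by 2: r² - 2r - 15 = 0
Roots: r = 5, -3 (distinct real)
General solution: y = C₁e^(5x) + C₂e^(-3x)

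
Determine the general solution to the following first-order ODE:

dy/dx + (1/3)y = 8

Using integrating factor method:

General solution: y = 24 + Ce^(-x/3)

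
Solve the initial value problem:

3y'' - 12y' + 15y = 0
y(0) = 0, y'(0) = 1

General solution: y = e^(2x)(C₁cos(x) + C₂sin(x))
Complex roots r = 2 ± i
Applying ICs: C₁ = 0, C₂ = 1
Particular solution: y = e^(2x)(sin(x))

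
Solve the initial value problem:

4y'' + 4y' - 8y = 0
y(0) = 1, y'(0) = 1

General solution: y = C₁e^x + C₂e^(-2x)
Applying ICs: C₁ = 1, C₂ = 0
Particular solution: y = e^x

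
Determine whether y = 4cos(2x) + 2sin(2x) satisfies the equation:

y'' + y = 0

Verification:
y'' = -16cos(2x) - 8sin(2x)
y'' + y ≠ 0 (frequency mismatch: got 4 instead of 1)

No, it is not a solution.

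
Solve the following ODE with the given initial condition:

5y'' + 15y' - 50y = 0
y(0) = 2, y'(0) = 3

General solution: y = C₁e^(2x) + C₂e^(-5x)
Applying ICs: C₁ = 13/7, C₂ = 1/7
Particular solution: y = (13/7)e^(2x) + (1/7)e^(-5x)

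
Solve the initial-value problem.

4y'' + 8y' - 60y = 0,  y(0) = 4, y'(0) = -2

General solution: y = C₁e^(3x) + C₂e^(-5x)
Applying ICs: C₁ = 9/4, C₂ = 7/4
Particular solution: y = (9/4)e^(3x) + (7/4)e^(-5x)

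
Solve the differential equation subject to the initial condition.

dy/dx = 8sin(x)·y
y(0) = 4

General solution: y = Ce^(-8cos(x))
Applying IC y(0) = 4:
Particular solution: y = 4e^(8(1-cos(x)))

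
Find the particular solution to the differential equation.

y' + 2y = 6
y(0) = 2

General solution: y = 3 + Ce^(-2x)
Applying y(0) = 2: C = 2 - 3 = -1
Particular solution: y = 3 - e^(-2x)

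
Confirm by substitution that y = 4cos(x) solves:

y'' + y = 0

Verification:
y'' = -4cos(x)
y'' + y = 0 ✓

Yes, it is a solution.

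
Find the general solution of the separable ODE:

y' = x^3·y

Separating variables and integrating:
ln|y| = x^4/4 + C

General solution: y = Ce^(x^4/4)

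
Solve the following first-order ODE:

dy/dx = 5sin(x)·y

Separating variables and integrating:
ln|y| = -5cos(x) + C

General solution: y = Ce^(-5cos(x))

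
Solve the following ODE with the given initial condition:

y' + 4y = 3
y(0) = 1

General solution: y = 3/4 + Ce^(-4x)
Applying y(0) = 1: C = 1 - 3/4 = 1/4
Particular solution: y = 3/4 + (1/4)e^(-4x)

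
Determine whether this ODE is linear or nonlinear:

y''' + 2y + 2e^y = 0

Nonlinear (e^y is nonlinear in y)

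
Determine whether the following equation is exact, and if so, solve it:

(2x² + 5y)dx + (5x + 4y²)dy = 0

Verify exactness: ∂M/∂y = ∂N/∂x ✓
Find F(x,y) such that ∂F/∂x = M, ∂F/∂y = N
Solution: 2x³/3 + 5xy + 4y³/3 = C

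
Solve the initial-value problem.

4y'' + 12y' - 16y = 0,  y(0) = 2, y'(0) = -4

General solution: y = C₁e^x + C₂e^(-4x)
Applying ICs: C₁ = 4/5, C₂ = 6/5
Particular solution: y = (4/5)e^x + (6/5)e^(-4x)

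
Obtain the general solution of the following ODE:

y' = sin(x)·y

Separating variables and integrating:
ln|y| = -cos(x) + C

General solution: y = Ce^(-cos(x))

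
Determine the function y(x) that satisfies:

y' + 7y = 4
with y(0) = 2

General solution: y = 4/7 + Ce^(-7x)
Applying y(0) = 2: C = 2 - 4/7 = 10/7
Particular solution: y = 4/7 + (10/7)e^(-7x)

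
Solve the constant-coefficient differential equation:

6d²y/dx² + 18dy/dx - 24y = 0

Characteristic equation: 6r² + 18r - 24 = 0
Divide by 6: r² + 3r - 4 = 0
Roots: r = 1, -4 (distinct real)
General solution: y = C₁e^x + C₂e^(-4x)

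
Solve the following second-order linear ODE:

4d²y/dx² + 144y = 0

Characteristic equation: 4r² + 144 = 0
Divide by 4: r² + 36 = 0
Roots: r = ±6i (complex conjugates)
General solution: y = C₁cos(6x) + C₂sin(6x)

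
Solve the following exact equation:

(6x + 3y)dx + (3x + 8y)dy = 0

Verify exactness: ∂M/∂y = ∂N/∂x ✓
Find F(x,y) such that ∂F/∂x = M, ∂F/∂y = N
Solution: 3x² + 3xy + 4y² = C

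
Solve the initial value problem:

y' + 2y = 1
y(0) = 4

General solution: y = 1/2 + Ce^(-2x)
Applying y(0) = 4: C = 4 - 1/2 = 7/2
Particular solution: y = 1/2 + (7/2)e^(-2x)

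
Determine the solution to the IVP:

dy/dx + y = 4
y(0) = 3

General solution: y = 4 + Ce^(-x)
Applying y(0) = 3: C = 3 - 4 = -1
Particular solution: y = 4 - e^(-x)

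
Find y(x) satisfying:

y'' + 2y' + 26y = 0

Characteristic equation: r² + 2r + 26 = 0
Roots: r = -1 ± 5i (complex conjugates)
General solution: y = e^(-x)(C₁cos(5x) + C₂sin(5x))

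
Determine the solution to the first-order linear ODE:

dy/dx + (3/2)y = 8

Using integrating factor method:

General solution: y = 16/3 + Ce^(-3x/2)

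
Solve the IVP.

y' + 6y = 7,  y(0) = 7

General solution: y = 7/6 + Ce^(-6x)
Applying y(0) = 7: C = 7 - 7/6 = 35/6
Particular solution: y = 7/6 + (35/6)e^(-6x)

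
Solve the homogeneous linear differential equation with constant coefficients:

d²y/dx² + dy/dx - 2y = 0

Characteristic equation: r² + r - 2 = 0
Roots: r = 1, -2 (distinct real)
General solution: y = C₁e^x + C₂e^(-2x)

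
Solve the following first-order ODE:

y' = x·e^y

Separating variables and integrating:
-e^(-y) = x²/2 + C

General solution: y = -ln(C - x²/2)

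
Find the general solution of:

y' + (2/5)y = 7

Using integrating factor method:

General solution: y = 35/2 + Ce^(-2x/5)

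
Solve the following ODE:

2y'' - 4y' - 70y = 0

Characteristic equation: 2r² - 4r - 70 = 0
Divide by 2: r² - 2r - 35 = 0
Roots: r = 7, -5 (distinct real)
General solution: y = C₁e^(7x) + C₂e^(-5x)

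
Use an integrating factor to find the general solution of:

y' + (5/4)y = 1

Using integrating factor method:

General solution: y = 4/5 + Ce^(-5x/4)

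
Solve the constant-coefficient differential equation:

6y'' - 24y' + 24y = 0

Characteristic equation: 6r² - 24r + 24 = 0
Divide by 6: r² - 4r + 4 = 0
Factored: (r - 2)² = 0
Repeated root: r = 2
General solution: y = (C₁ + C₂x)e^(2x)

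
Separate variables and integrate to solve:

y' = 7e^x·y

Separating variables and integrating:
ln|y| = 7e^x + C

General solution: y = Ce^(7e^x)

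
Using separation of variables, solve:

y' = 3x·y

Separating variables and integrating:
ln|y| = 3x^2/2 + C

General solution: y = Ce^(3x^2/2)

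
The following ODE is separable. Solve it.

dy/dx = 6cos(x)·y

Separating variables and integrating:
ln|y| = 6sin(x) + C

General solution: y = Ce^(6sin(x))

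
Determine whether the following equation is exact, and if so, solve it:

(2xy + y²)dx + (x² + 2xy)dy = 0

Verify exactness: ∂M/∂y = ∂N/∂x ✓
Find F(x,y) such that ∂F/∂x = M, ∂F/∂y = N
Solution: x²y + xy² = C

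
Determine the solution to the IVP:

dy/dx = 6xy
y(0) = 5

General solution: y = Ce^(3x²)
Applying IC y(0) = 5:
Particular solution: y = 5e^(3x²)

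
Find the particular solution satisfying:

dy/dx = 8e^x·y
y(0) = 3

General solution: y = Ce^(8e^x)
Applying IC y(0) = 3:
Particular solution: y = 3e^(8(e^x - 1))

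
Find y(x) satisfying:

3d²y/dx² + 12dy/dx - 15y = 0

Characteristic equation: 3r² + 12r - 15 = 0
Divide by 3: r² + 4r - 5 = 0
Roots: r = 1, -5 (distinct real)
General solution: y = C₁e^x + C₂e^(-5x)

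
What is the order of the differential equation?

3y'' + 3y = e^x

The order is 2 (highest derivative is of order 2).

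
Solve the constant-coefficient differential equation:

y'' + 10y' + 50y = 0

Characteristic equation: r² + 10r + 50 = 0
Roots: r = -5 ± 5i (complex conjugates)
General solution: y = e^(-5x)(C₁cos(5x) + C₂sin(5x))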